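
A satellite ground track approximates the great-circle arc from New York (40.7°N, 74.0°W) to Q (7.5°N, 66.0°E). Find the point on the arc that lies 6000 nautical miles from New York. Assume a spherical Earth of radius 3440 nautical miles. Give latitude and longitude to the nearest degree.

≈ (23°N, 54°E)

Convert each endpoint to a unit vector on the sphere (x = cos φ cos λ, y = cos φ sin λ, z = sin φ).
The central angle between the endpoints is δ = arccos(p₁·p₂) ≈ 2.084 rad (119.4°). The total great-circle distance is δ·R ≈ 2.084 × 3440 ≈ 7168 nmi, so the target fraction is f = 6000/7168 ≈ 0.837.
Interpolate at f ≈ 0.837 with slerp weights a = sin((1−f)δ)/sin δ ≈ 0.382, b = sin(fδ)/sin δ ≈ 1.130.
p = a·p₁ + b·p₂ ≈ (0.536, 0.745, 0.397); φ = arcsin(p_z) ≈ 23.38°, λ = atan2(p_y, p_x) ≈ 54.29°.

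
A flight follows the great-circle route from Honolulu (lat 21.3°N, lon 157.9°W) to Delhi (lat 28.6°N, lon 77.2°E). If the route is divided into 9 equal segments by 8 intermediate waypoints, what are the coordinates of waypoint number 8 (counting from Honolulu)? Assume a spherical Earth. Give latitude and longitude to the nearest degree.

≈ lat 35°N, lon 89°E

Write both endpoints as unit vectors p₁, p₂ with components (cos φ cos λ, cos φ sin λ, sin φ).
The central angle between the endpoints is δ = arccos(p₁·p₂) ≈ 1.869 rad (107.1°).
Interpolate at f = 8/9 with slerp weights a = sin((1−f)δ)/sin δ ≈ 0.216, b = sin(fδ)/sin δ ≈ 1.042.
p = a·p₁ + b·p₂ ≈ (0.016, 0.816, 0.577); φ = arcsin(p_z) ≈ 35.25°, λ = atan2(p_y, p_x) ≈ 88.85°.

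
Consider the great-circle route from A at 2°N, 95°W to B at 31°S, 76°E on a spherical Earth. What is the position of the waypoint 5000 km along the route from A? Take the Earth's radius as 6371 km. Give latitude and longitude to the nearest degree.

Write both endpoints as unit vectors p₁, p₂ with components (cos φ cos λ, cos φ sin λ, sin φ).
The central angle between the endpoints is δ = arccos(p₁·p₂) ≈ 2.614 rad (149.8°). The total great-circle distance is δ·R ≈ 2.614 × 6371 ≈ 16654 km, so the target fraction is f = 5000/16654 ≈ 0.300.
Interpolate at f ≈ 0.300 with slerp weights a = sin((1−f)δ)/sin δ ≈ 1.921, b = sin(fδ)/sin δ ≈ 1.404.
p = a·p₁ + b·p₂ ≈ (0.124, -0.744, -0.656); φ = arcsin(p_z) ≈ -41.00°, λ = atan2(p_y, p_x) ≈ -80.56°.

≈ 41°S, 81°W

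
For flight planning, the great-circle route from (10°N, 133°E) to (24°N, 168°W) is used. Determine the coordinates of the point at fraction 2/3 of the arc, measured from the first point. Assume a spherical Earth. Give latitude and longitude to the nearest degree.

≈ (22°N, 171°E)

Convert each endpoint to a unit vector on the sphere (x = cos φ cos λ, y = cos φ sin λ, z = sin φ).
The central angle between the endpoints is δ = arccos(p₁·p₂) ≈ 1.007 rad (57.7°).
Interpolate at f = 2/3 with slerp weights a = sin((1−f)δ)/sin δ ≈ 0.390, b = sin(fδ)/sin δ ≈ 0.736.
p = a·p₁ + b·p₂ ≈ (-0.919, 0.141, 0.367); φ = arcsin(p_z) ≈ 21.53°, λ = atan2(p_y, p_x) ≈ 171.29°.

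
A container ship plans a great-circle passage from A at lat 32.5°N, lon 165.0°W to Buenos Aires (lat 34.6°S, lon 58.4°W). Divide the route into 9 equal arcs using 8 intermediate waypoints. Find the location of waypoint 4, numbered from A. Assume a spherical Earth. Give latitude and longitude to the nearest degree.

≈ lat 3°N, lon 118°W

Write both endpoints as unit vectors p₁, p₂ with components (cos φ cos λ, cos φ sin λ, sin φ).
The central angle between the endpoints is δ = arccos(p₁·p₂) ≈ 2.098 rad (120.2°).
Interpolate at f = 4/9 with slerp weights a = sin((1−f)δ)/sin δ ≈ 1.064, b = sin(fδ)/sin δ ≈ 0.930.
p = a·p₁ + b·p₂ ≈ (-0.466, -0.884, 0.044); φ = arcsin(p_z) ≈ 2.50°, λ = atan2(p_y, p_x) ≈ -117.78°.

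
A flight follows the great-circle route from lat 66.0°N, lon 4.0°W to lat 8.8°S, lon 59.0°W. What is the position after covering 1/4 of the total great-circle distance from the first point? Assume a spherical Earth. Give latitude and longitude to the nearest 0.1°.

The haversine formula gives a central angle δ ≈ 1.480 rad (84.8°) between the endpoints.
Interpolate at f = 1/4 with slerp weights a = sin((1−f)δ)/sin δ ≈ 0.899, b = sin(fδ)/sin δ ≈ 0.363.
p = a·p₁ + b·p₂ ≈ (0.550, -0.333, 0.766); φ = arcsin(p_z) ≈ 50.00°, λ = atan2(p_y, p_x) ≈ -31.21°.

≈ lat 50.0°N, lon 31.2°W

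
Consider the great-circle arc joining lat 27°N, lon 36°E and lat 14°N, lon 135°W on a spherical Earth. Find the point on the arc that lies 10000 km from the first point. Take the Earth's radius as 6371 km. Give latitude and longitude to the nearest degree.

≈ lat 60°N, lon 117°W

Convert each endpoint to a unit vector on the sphere (x = cos φ cos λ, y = cos φ sin λ, z = sin φ).
The central angle between the endpoints is δ = arccos(p₁·p₂) ≈ 2.410 rad (138.1°). The total great-circle distance is δ·R ≈ 2.410 × 6371 ≈ 15354 km, so the target fraction is f = 10000/15354 ≈ 0.651.
Interpolate at f ≈ 0.651 with slerp weights a = sin((1−f)δ)/sin δ ≈ 1.115, b = sin(fδ)/sin δ ≈ 1.497.
p = a·p₁ + b·p₂ ≈ (-0.223, -0.443, 0.868); φ = arcsin(p_z) ≈ 60.26°, λ = atan2(p_y, p_x) ≈ -116.75°.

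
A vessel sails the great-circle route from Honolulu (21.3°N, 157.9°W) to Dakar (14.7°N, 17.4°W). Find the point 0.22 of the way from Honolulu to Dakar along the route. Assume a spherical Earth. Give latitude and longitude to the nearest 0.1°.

The haversine formula gives a central angle δ ≈ 2.218 rad (127.1°) between the endpoints.
Interpolate at f = 0.22 with slerp weights a = sin((1−f)δ)/sin δ ≈ 1.238, b = sin(fδ)/sin δ ≈ 0.588.
p = a·p₁ + b·p₂ ≈ (-0.526, -0.604, 0.599); φ = arcsin(p_z) ≈ 36.79°, λ = atan2(p_y, p_x) ≈ -131.05°.

≈ 36.8°N, 131.1°W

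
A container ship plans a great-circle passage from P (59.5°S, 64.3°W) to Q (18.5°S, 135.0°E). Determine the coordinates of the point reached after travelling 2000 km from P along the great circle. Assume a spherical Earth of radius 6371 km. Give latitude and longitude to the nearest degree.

≈ (75°S, 87°W)

Convert each endpoint to a unit vector on the sphere (x = cos φ cos λ, y = cos φ sin λ, z = sin φ).
The central angle between the endpoints is δ = arccos(p₁·p₂) ≈ 1.753 rad (100.4°). The total great-circle distance is δ·R ≈ 1.753 × 6371 ≈ 11166 km, so the target fraction is f = 2000/11166 ≈ 0.179.
Interpolate at f ≈ 0.179 with slerp weights a = sin((1−f)δ)/sin δ ≈ 1.008, b = sin(fδ)/sin δ ≈ 0.314.
p = a·p₁ + b·p₂ ≈ (0.011, -0.250, -0.968); φ = arcsin(p_z) ≈ -75.48°, λ = atan2(p_y, p_x) ≈ -87.42°.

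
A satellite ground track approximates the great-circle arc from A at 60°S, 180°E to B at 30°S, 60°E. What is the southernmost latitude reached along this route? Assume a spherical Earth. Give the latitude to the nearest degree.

The great circle lies in the plane with unit normal n̂ = (p₁ × p₂)/|p₁ × p₂|.
Here n̂_z ≈ -0.384; the vertex latitude is φ_max = arccos|n̂_z| ≈ 67.4°.
Check via Clairaut: cos φ_max = |cos φ₁| · sin C = cos(60.0°)·sin(129.8°) ≈ 0.384, again giving ≈ 67.4°.

≈ 67°S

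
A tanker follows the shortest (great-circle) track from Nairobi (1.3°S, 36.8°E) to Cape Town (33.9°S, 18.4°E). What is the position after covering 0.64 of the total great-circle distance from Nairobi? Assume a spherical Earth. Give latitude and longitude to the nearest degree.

Convert each endpoint to a unit vector on the sphere (x = cos φ cos λ, y = cos φ sin λ, z = sin φ).
The central angle between the endpoints is δ = arccos(p₁·p₂) ≈ 0.643 rad (36.9°).
Interpolate at f = 0.64 with slerp weights a = sin((1−f)δ)/sin δ ≈ 0.383, b = sin(fδ)/sin δ ≈ 0.667.
p = a·p₁ + b·p₂ ≈ (0.832, 0.404, -0.381); φ = arcsin(p_z) ≈ -22.38°, λ = atan2(p_y, p_x) ≈ 25.90°.

≈ 22°S, 26°E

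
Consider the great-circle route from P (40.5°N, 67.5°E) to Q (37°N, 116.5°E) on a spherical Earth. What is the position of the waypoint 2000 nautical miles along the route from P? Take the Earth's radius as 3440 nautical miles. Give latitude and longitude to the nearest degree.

The haversine formula gives a central angle δ ≈ 0.661 rad (37.9°) between the endpoints. The total great-circle distance is δ·R ≈ 0.661 × 3440 ≈ 2274 nmi, so the target fraction is f = 2000/2274 ≈ 0.879.
Interpolate at f ≈ 0.879 with slerp weights a = sin((1−f)δ)/sin δ ≈ 0.130, b = sin(fδ)/sin δ ≈ 0.894.
p = a·p₁ + b·p₂ ≈ (-0.281, 0.730, 0.623); φ = arcsin(p_z) ≈ 38.50°, λ = atan2(p_y, p_x) ≈ 111.04°.

≈ (39°N, 111°E)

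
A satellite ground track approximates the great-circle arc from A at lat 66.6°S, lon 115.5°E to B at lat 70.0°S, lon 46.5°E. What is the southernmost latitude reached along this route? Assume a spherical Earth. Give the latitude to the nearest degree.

The great circle lies in the plane with unit normal n̂ = (p₁ × p₂)/|p₁ × p₂|.
Here n̂_z ≈ -0.308; the vertex latitude is φ_max = arccos|n̂_z| ≈ 72.1°.
Check via Clairaut: cos φ_max = |cos φ₁| · sin C = cos(66.6°)·sin(129.2°) ≈ 0.308, again giving ≈ 72.1°.

≈ 72°S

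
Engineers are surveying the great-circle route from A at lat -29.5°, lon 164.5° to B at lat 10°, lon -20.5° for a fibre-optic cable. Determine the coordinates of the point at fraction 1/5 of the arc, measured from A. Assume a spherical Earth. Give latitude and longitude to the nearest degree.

≈ lat -60°, lon 180°

The haversine formula gives a central angle δ ≈ 2.792 rad (159.9°) between the endpoints.
Interpolate at f = 1/5 with slerp weights a = sin((1−f)δ)/sin δ ≈ 2.300, b = sin(fδ)/sin δ ≈ 1.545.
p = a·p₁ + b·p₂ ≈ (-0.503, 0.002, -0.864); φ = arcsin(p_z) ≈ -59.77°, λ = atan2(p_y, p_x) ≈ 179.77°.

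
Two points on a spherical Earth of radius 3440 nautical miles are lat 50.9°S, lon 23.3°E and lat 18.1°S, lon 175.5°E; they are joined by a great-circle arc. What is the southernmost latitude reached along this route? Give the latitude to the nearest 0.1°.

The great circle lies in the plane with unit normal n̂ = (p₁ × p₂)/|p₁ × p₂|.
Here n̂_z ≈ +0.292; the vertex latitude is φ_max = arccos|n̂_z| ≈ 73.0°.

≈ 73.0°S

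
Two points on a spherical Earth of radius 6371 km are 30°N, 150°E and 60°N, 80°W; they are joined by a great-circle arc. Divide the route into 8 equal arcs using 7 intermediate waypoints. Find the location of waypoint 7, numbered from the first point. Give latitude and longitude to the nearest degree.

≈ 67°N, 97°W

Convert each endpoint to a unit vector on the sphere (x = cos φ cos λ, y = cos φ sin λ, z = sin φ).
The central angle between the endpoints is δ = arccos(p₁·p₂) ≈ 1.415 rad (81.1°).
Interpolate at f = 7/8 with slerp weights a = sin((1−f)δ)/sin δ ≈ 0.178, b = sin(fδ)/sin δ ≈ 0.957.
p = a·p₁ + b·p₂ ≈ (-0.051, -0.394, 0.918); φ = arcsin(p_z) ≈ 66.59°, λ = atan2(p_y, p_x) ≈ -97.31°.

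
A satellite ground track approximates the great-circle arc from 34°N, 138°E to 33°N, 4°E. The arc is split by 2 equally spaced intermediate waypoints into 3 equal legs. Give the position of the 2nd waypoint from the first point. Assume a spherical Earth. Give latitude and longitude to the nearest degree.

From cos δ = sin φ₁ sin φ₂ + cos φ₁ cos φ₂ cos Δλ, the central angle is δ ≈ 1.750 rad (100.3°).
Interpolate at f = 2/3 with slerp weights a = sin((1−f)δ)/sin δ ≈ 0.560, b = sin(fδ)/sin δ ≈ 0.934.
p = a·p₁ + b·p₂ ≈ (0.437, 0.365, 0.822); φ = arcsin(p_z) ≈ 55.29°, λ = atan2(p_y, p_x) ≈ 39.89°.

≈ 55°N, 40°E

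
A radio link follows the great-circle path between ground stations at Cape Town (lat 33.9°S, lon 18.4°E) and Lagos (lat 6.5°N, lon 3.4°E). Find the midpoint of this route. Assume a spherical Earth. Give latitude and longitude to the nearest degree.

≈ lat 14°S, lon 10°E

Convert each endpoint to a unit vector on the sphere (x = cos φ cos λ, y = cos φ sin λ, z = sin φ).
The central angle between the endpoints is δ = arccos(p₁·p₂) ≈ 0.747 rad (42.8°).
Interpolate at f = 1/2 with slerp weights a = sin((1−f)δ)/sin δ ≈ 0.537, b = sin(fδ)/sin δ ≈ 0.537.
p = a·p₁ + b·p₂ ≈ (0.956, 0.172, -0.239); φ = arcsin(p_z) ≈ -13.81°, λ = atan2(p_y, p_x) ≈ 10.22°.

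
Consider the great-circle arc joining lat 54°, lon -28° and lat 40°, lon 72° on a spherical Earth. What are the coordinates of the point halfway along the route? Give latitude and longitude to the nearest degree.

≈ lat 59°, lon 31°

Write both endpoints as unit vectors p₁, p₂ with components (cos φ cos λ, cos φ sin λ, sin φ).
The central angle between the endpoints is δ = arccos(p₁·p₂) ≈ 1.113 rad (63.8°).
Interpolate at f = 1/2 with slerp weights a = sin((1−f)δ)/sin δ ≈ 0.589, b = sin(fδ)/sin δ ≈ 0.589.
p = a·p₁ + b·p₂ ≈ (0.445, 0.267, 0.855); φ = arcsin(p_z) ≈ 58.75°, λ = atan2(p_y, p_x) ≈ 30.92°.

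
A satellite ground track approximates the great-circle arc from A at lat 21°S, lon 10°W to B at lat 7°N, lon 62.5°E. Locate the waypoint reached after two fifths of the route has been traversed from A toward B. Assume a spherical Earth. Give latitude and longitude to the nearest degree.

Convert each endpoint to a unit vector on the sphere (x = cos φ cos λ, y = cos φ sin λ, z = sin φ).
The central angle between the endpoints is δ = arccos(p₁·p₂) ≈ 1.334 rad (76.4°).
Interpolate at f = 2/5 with slerp weights a = sin((1−f)δ)/sin δ ≈ 0.738, b = sin(fδ)/sin δ ≈ 0.523.
p = a·p₁ + b·p₂ ≈ (0.918, 0.341, -0.201); φ = arcsin(p_z) ≈ -11.58°, λ = atan2(p_y, p_x) ≈ 20.37°.

≈ lat 12°S, lon 20°E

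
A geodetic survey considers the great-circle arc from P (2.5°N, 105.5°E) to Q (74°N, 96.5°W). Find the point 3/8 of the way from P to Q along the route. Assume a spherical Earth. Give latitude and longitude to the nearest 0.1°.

≈ (40.6°N, 110.5°E)

Convert each endpoint to a unit vector on the sphere (x = cos φ cos λ, y = cos φ sin λ, z = sin φ).
The central angle between the endpoints is δ = arccos(p₁·p₂) ≈ 1.786 rad (102.3°).
Interpolate at f = 3/8 with slerp weights a = sin((1−f)δ)/sin δ ≈ 0.920, b = sin(fδ)/sin δ ≈ 0.635.
p = a·p₁ + b·p₂ ≈ (-0.265, 0.711, 0.651); φ = arcsin(p_z) ≈ 40.61°, λ = atan2(p_y, p_x) ≈ 110.46°.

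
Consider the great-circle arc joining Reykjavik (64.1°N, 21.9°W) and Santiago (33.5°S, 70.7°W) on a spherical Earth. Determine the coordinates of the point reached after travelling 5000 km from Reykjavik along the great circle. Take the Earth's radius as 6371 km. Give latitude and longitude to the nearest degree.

≈ 24°N, 52°W

Convert each endpoint to a unit vector on the sphere (x = cos φ cos λ, y = cos φ sin λ, z = sin φ).
The central angle between the endpoints is δ = arccos(p₁·p₂) ≈ 1.830 rad (104.9°). The total great-circle distance is δ·R ≈ 1.830 × 6371 ≈ 11661 km, so the target fraction is f = 5000/11661 ≈ 0.429.
Interpolate at f ≈ 0.429 with slerp weights a = sin((1−f)δ)/sin δ ≈ 0.895, b = sin(fδ)/sin δ ≈ 0.731.
p = a·p₁ + b·p₂ ≈ (0.564, -0.721, 0.402); φ = arcsin(p_z) ≈ 23.68°, λ = atan2(p_y, p_x) ≈ -51.96°.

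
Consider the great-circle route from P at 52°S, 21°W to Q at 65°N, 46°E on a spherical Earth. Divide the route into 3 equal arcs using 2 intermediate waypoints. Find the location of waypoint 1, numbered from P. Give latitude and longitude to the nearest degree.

≈ 13°S, 1°W

Convert each endpoint to a unit vector on the sphere (x = cos φ cos λ, y = cos φ sin λ, z = sin φ).
The central angle between the endpoints is δ = arccos(p₁·p₂) ≈ 2.230 rad (127.8°).
Interpolate at f = 1/3 with slerp weights a = sin((1−f)δ)/sin δ ≈ 1.261, b = sin(fδ)/sin δ ≈ 0.856.
p = a·p₁ + b·p₂ ≈ (0.976, -0.018, -0.217); φ = arcsin(p_z) ≈ -12.56°, λ = atan2(p_y, p_x) ≈ -1.05°.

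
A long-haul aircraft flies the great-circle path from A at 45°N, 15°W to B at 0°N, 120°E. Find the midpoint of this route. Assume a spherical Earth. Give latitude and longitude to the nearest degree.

≈ 45°N, 75°E

Write both endpoints as unit vectors p₁, p₂ with components (cos φ cos λ, cos φ sin λ, sin φ).
The central angle between the endpoints is δ = arccos(p₁·p₂) ≈ 2.094 rad (120.0°).
Interpolate at f = 1/2 with slerp weights a = sin((1−f)δ)/sin δ ≈ 1.000, b = sin(fδ)/sin δ ≈ 1.000.
p = a·p₁ + b·p₂ ≈ (0.183, 0.683, 0.707); φ = arcsin(p_z) ≈ 45.00°, λ = atan2(p_y, p_x) ≈ 75.00°.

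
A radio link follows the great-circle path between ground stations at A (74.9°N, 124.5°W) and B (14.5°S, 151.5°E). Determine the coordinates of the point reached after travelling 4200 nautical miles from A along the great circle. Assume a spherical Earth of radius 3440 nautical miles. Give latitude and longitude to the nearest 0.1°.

Convert each endpoint to a unit vector on the sphere (x = cos φ cos λ, y = cos φ sin λ, z = sin φ).
The central angle between the endpoints is δ = arccos(p₁·p₂) ≈ 1.788 rad (102.4°). The total great-circle distance is δ·R ≈ 1.788 × 3440 ≈ 6150 nmi, so the target fraction is f = 4200/6150 ≈ 0.683.
Interpolate at f ≈ 0.683 with slerp weights a = sin((1−f)δ)/sin δ ≈ 0.550, b = sin(fδ)/sin δ ≈ 0.962.
p = a·p₁ + b·p₂ ≈ (-0.900, 0.326, 0.290); φ = arcsin(p_z) ≈ 16.86°, λ = atan2(p_y, p_x) ≈ 160.06°.

≈ (16.9°N, 160.1°E)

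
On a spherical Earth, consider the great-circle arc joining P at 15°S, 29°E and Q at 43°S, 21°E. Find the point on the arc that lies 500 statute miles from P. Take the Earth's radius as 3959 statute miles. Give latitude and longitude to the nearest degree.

The haversine formula gives a central angle δ ≈ 0.503 rad (28.8°) between the endpoints. The total great-circle distance is δ·R ≈ 0.503 × 3959 ≈ 1992 mi, so the target fraction is f = 500/1992 ≈ 0.251.
Interpolate at f ≈ 0.251 with slerp weights a = sin((1−f)δ)/sin δ ≈ 0.763, b = sin(fδ)/sin δ ≈ 0.261.
p = a·p₁ + b·p₂ ≈ (0.823, 0.426, -0.376); φ = arcsin(p_z) ≈ -22.07°, λ = atan2(p_y, p_x) ≈ 27.36°.

≈ 22°S, 27°E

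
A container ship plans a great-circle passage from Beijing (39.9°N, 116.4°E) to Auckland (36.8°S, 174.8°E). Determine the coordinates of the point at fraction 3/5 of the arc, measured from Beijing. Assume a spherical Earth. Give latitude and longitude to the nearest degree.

≈ (6°S, 151°E)

Convert each endpoint to a unit vector on the sphere (x = cos φ cos λ, y = cos φ sin λ, z = sin φ).
The central angle between the endpoints is δ = arccos(p₁·p₂) ≈ 1.633 rad (93.6°).
Interpolate at f = 3/5 with slerp weights a = sin((1−f)δ)/sin δ ≈ 0.609, b = sin(fδ)/sin δ ≈ 0.832.
p = a·p₁ + b·p₂ ≈ (-0.871, 0.479, -0.108); φ = arcsin(p_z) ≈ -6.19°, λ = atan2(p_y, p_x) ≈ 151.21°.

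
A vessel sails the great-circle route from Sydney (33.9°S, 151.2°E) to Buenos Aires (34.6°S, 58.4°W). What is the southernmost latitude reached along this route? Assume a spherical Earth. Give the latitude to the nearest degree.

The great circle lies in the plane with unit normal n̂ = (p₁ × p₂)/|p₁ × p₂|.
Here n̂_z ≈ +0.351; the vertex latitude is φ_max = arccos|n̂_z| ≈ 69.4°.

≈ 69°S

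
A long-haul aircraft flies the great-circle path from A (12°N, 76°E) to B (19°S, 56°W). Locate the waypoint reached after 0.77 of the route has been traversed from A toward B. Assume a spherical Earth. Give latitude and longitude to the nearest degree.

≈ (17°S, 24°W)

The haversine formula gives a central angle δ ≈ 2.328 rad (133.4°) between the endpoints.
Interpolate at f = 0.77 with slerp weights a = sin((1−f)δ)/sin δ ≈ 0.702, b = sin(fδ)/sin δ ≈ 1.342.
p = a·p₁ + b·p₂ ≈ (0.875, -0.386, -0.291); φ = arcsin(p_z) ≈ -16.92°, λ = atan2(p_y, p_x) ≈ -23.79°.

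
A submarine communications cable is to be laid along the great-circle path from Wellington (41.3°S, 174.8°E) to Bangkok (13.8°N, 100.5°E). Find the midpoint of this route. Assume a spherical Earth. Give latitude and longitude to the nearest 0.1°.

The haversine formula gives a central angle δ ≈ 1.531 rad (87.7°) between the endpoints.
Interpolate at f = 1/2 with slerp weights a = sin((1−f)δ)/sin δ ≈ 0.693, b = sin(fδ)/sin δ ≈ 0.693.
p = a·p₁ + b·p₂ ≈ (-0.641, 0.709, -0.292); φ = arcsin(p_z) ≈ -16.99°, λ = atan2(p_y, p_x) ≈ 132.13°.

≈ (17.0°S, 132.1°E)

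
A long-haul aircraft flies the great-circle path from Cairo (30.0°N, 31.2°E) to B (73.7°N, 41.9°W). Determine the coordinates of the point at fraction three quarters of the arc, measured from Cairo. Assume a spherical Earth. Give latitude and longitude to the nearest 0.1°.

≈ (67.3°N, 3.0°W)

Convert each endpoint to a unit vector on the sphere (x = cos φ cos λ, y = cos φ sin λ, z = sin φ).
The central angle between the endpoints is δ = arccos(p₁·p₂) ≈ 0.988 rad (56.6°).
Interpolate at f = 3/4 with slerp weights a = sin((1−f)δ)/sin δ ≈ 0.293, b = sin(fδ)/sin δ ≈ 0.808.
p = a·p₁ + b·p₂ ≈ (0.386, -0.020, 0.922); φ = arcsin(p_z) ≈ 67.27°, λ = atan2(p_y, p_x) ≈ -2.99°.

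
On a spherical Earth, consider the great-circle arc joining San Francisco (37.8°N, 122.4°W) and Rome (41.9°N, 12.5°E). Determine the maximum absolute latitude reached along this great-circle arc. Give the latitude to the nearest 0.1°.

The great circle lies in the plane with unit normal n̂ = (p₁ × p₂)/|p₁ × p₂|.
Here n̂_z ≈ +0.417; the vertex latitude is φ_max = arccos|n̂_z| ≈ 65.4°.

≈ 65.4°N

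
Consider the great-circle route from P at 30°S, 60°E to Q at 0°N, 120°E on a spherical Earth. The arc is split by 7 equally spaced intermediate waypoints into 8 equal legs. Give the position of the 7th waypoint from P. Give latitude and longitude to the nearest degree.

Convert each endpoint to a unit vector on the sphere (x = cos φ cos λ, y = cos φ sin λ, z = sin φ).
The central angle between the endpoints is δ = arccos(p₁·p₂) ≈ 1.123 rad (64.3°).
Interpolate at f = 7/8 with slerp weights a = sin((1−f)δ)/sin δ ≈ 0.155, b = sin(fδ)/sin δ ≈ 0.923.
p = a·p₁ + b·p₂ ≈ (-0.394, 0.916, -0.078); φ = arcsin(p_z) ≈ -4.45°, λ = atan2(p_y, p_x) ≈ 113.29°.

≈ 4°S, 113°E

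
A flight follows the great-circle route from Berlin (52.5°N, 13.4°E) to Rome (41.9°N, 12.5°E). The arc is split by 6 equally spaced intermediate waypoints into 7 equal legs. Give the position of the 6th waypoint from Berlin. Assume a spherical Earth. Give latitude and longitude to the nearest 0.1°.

Convert each endpoint to a unit vector on the sphere (x = cos φ cos λ, y = cos φ sin λ, z = sin φ).
The central angle between the endpoints is δ = arccos(p₁·p₂) ≈ 0.185 rad (10.6°).
Interpolate at f = 6/7 with slerp weights a = sin((1−f)δ)/sin δ ≈ 0.144, b = sin(fδ)/sin δ ≈ 0.858.
p = a·p₁ + b·p₂ ≈ (0.709, 0.159, 0.687); φ = arcsin(p_z) ≈ 43.41°, λ = atan2(p_y, p_x) ≈ 12.61°.

≈ 43.4°N, 12.6°E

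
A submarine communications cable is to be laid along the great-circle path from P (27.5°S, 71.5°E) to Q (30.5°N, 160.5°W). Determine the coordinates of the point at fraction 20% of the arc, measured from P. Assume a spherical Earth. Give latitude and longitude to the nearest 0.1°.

Convert each endpoint to a unit vector on the sphere (x = cos φ cos λ, y = cos φ sin λ, z = sin φ).
The central angle between the endpoints is δ = arccos(p₁·p₂) ≈ 2.353 rad (134.8°).
Interpolate at f = 0.20 with slerp weights a = sin((1−f)δ)/sin δ ≈ 1.342, b = sin(fδ)/sin δ ≈ 0.639.
p = a·p₁ + b·p₂ ≈ (-0.142, 0.945, -0.295); φ = arcsin(p_z) ≈ -17.17°, λ = atan2(p_y, p_x) ≈ 98.52°.

≈ (17.2°S, 98.5°E)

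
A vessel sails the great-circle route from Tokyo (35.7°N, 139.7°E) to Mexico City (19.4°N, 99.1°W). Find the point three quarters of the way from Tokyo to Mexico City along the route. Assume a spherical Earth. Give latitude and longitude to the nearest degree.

≈ 36°N, 121°W

Write both endpoints as unit vectors p₁, p₂ with components (cos φ cos λ, cos φ sin λ, sin φ).
The central angle between the endpoints is δ = arccos(p₁·p₂) ≈ 1.775 rad (101.7°).
Interpolate at f = 3/4 with slerp weights a = sin((1−f)δ)/sin δ ≈ 0.438, b = sin(fδ)/sin δ ≈ 0.992.
p = a·p₁ + b·p₂ ≈ (-0.420, -0.694, 0.585); φ = arcsin(p_z) ≈ 35.83°, λ = atan2(p_y, p_x) ≈ -121.17°.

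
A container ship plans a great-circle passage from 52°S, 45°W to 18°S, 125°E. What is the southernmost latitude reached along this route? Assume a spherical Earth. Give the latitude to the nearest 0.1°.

≈ 83.8°S

The great circle lies in the plane with unit normal n̂ = (p₁ × p₂)/|p₁ × p₂|.
Here n̂_z ≈ +0.108; the vertex latitude is φ_max = arccos|n̂_z| ≈ 83.8°.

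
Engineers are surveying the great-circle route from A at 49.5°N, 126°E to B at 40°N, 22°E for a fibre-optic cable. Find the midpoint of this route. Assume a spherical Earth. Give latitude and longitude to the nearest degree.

From cos δ = sin φ₁ sin φ₂ + cos φ₁ cos φ₂ cos Δλ, the central angle is δ ≈ 1.193 rad (68.4°).
Interpolate at f = 1/2 with slerp weights a = sin((1−f)δ)/sin δ ≈ 0.604, b = sin(fδ)/sin δ ≈ 0.604.
p = a·p₁ + b·p₂ ≈ (0.199, 0.491, 0.848); φ = arcsin(p_z) ≈ 58.02°, λ = atan2(p_y, p_x) ≈ 67.98°.

≈ 58°N, 68°E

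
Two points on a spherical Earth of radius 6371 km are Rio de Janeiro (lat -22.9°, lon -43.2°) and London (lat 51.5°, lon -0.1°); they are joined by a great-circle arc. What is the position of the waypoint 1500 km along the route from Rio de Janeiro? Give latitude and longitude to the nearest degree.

From cos δ = sin φ₁ sin φ₂ + cos φ₁ cos φ₂ cos Δλ, the central angle is δ ≈ 1.456 rad (83.4°). The total great-circle distance is δ·R ≈ 1.456 × 6371 ≈ 9279 km, so the target fraction is f = 1500/9279 ≈ 0.162.
Interpolate at f ≈ 0.162 with slerp weights a = sin((1−f)δ)/sin δ ≈ 0.946, b = sin(fδ)/sin δ ≈ 0.235.
p = a·p₁ + b·p₂ ≈ (0.781, -0.597, -0.184); φ = arcsin(p_z) ≈ -10.61°, λ = atan2(p_y, p_x) ≈ -37.37°.

≈ lat -11°, lon -37°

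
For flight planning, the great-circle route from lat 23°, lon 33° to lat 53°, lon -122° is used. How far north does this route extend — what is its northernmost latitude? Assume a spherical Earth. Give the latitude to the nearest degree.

The great circle lies in the plane with unit normal n̂ = (p₁ × p₂)/|p₁ × p₂|.
Here n̂_z ≈ -0.238; the vertex latitude is φ_max = arccos|n̂_z| ≈ 76.2°.
Check via Clairaut: cos φ_max = |cos φ₁| · sin C = cos(23.0°)·sin(15.0°) ≈ 0.238, again giving ≈ 76.2°.

≈ 76°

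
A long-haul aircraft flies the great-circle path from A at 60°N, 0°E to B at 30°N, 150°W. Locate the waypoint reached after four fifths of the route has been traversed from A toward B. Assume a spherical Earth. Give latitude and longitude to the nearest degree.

≈ 47°N, 144°W

Write both endpoints as unit vectors p₁, p₂ with components (cos φ cos λ, cos φ sin λ, sin φ).
The central angle between the endpoints is δ = arccos(p₁·p₂) ≈ 1.513 rad (86.7°).
Interpolate at f = 4/5 with slerp weights a = sin((1−f)δ)/sin δ ≈ 0.298, b = sin(fδ)/sin δ ≈ 0.937.
p = a·p₁ + b·p₂ ≈ (-0.554, -0.406, 0.727); φ = arcsin(p_z) ≈ 46.64°, λ = atan2(p_y, p_x) ≈ -143.76°.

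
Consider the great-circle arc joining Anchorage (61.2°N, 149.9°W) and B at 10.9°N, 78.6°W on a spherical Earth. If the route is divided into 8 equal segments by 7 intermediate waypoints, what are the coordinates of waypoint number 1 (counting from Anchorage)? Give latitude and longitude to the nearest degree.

≈ 58°N, 133°W

Convert each endpoint to a unit vector on the sphere (x = cos φ cos λ, y = cos φ sin λ, z = sin φ).
The central angle between the endpoints is δ = arccos(p₁·p₂) ≈ 1.248 rad (71.5°).
Interpolate at f = 1/8 with slerp weights a = sin((1−f)δ)/sin δ ≈ 0.936, b = sin(fδ)/sin δ ≈ 0.164.
p = a·p₁ + b·p₂ ≈ (-0.358, -0.384, 0.851); φ = arcsin(p_z) ≈ 58.33°, λ = atan2(p_y, p_x) ≈ -133.03°.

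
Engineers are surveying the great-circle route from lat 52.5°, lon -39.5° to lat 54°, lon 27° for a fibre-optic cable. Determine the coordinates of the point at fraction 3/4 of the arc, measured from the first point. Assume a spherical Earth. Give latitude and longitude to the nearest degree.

≈ lat 57°, lon 11°

Write both endpoints as unit vectors p₁, p₂ with components (cos φ cos λ, cos φ sin λ, sin φ).
The central angle between the endpoints is δ = arccos(p₁·p₂) ≈ 0.669 rad (38.3°).
Interpolate at f = 3/4 with slerp weights a = sin((1−f)δ)/sin δ ≈ 0.268, b = sin(fδ)/sin δ ≈ 0.775.
p = a·p₁ + b·p₂ ≈ (0.532, 0.103, 0.840); φ = arcsin(p_z) ≈ 57.17°, λ = atan2(p_y, p_x) ≈ 10.95°.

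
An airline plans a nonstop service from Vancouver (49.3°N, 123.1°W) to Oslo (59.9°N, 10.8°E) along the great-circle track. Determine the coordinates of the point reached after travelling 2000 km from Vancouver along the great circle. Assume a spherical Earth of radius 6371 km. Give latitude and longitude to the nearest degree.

Write both endpoints as unit vectors p₁, p₂ with components (cos φ cos λ, cos φ sin λ, sin φ).
The central angle between the endpoints is δ = arccos(p₁·p₂) ≈ 1.127 rad (64.6°). The total great-circle distance is δ·R ≈ 1.127 × 6371 ≈ 7182 km, so the target fraction is f = 2000/7182 ≈ 0.278.
Interpolate at f ≈ 0.278 with slerp weights a = sin((1−f)δ)/sin δ ≈ 0.804, b = sin(fδ)/sin δ ≈ 0.342.
p = a·p₁ + b·p₂ ≈ (-0.118, -0.407, 0.906); φ = arcsin(p_z) ≈ 64.91°, λ = atan2(p_y, p_x) ≈ -106.16°.

≈ (65°N, 106°W)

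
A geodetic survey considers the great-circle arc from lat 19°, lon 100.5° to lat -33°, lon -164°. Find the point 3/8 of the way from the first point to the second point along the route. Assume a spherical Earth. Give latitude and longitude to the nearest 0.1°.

≈ lat -2.9°, lon 133.6°

Write both endpoints as unit vectors p₁, p₂ with components (cos φ cos λ, cos φ sin λ, sin φ).
The central angle between the endpoints is δ = arccos(p₁·p₂) ≈ 1.827 rad (104.7°).
Interpolate at f = 3/8 with slerp weights a = sin((1−f)δ)/sin δ ≈ 0.940, b = sin(fδ)/sin δ ≈ 0.654.
p = a·p₁ + b·p₂ ≈ (-0.689, 0.723, -0.050); φ = arcsin(p_z) ≈ -2.88°, λ = atan2(p_y, p_x) ≈ 133.64°.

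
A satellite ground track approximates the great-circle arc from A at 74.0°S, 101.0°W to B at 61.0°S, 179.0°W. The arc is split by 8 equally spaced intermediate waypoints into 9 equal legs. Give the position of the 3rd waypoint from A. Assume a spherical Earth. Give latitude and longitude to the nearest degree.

Write both endpoints as unit vectors p₁, p₂ with components (cos φ cos λ, cos φ sin λ, sin φ).
The central angle between the endpoints is δ = arccos(p₁·p₂) ≈ 0.519 rad (29.7°).
Interpolate at f = 3/9 with slerp weights a = sin((1−f)δ)/sin δ ≈ 0.684, b = sin(fδ)/sin δ ≈ 0.347.
p = a·p₁ + b·p₂ ≈ (-0.204, -0.188, -0.961); φ = arcsin(p_z) ≈ -73.89°, λ = atan2(p_y, p_x) ≈ -137.37°.

≈ 74°S, 137°W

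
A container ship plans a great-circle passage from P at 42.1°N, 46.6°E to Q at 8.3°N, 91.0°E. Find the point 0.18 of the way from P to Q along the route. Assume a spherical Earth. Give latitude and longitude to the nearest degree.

From cos δ = sin φ₁ sin φ₂ + cos φ₁ cos φ₂ cos Δλ, the central angle is δ ≈ 0.900 rad (51.6°).
Interpolate at f = 0.18 with slerp weights a = sin((1−f)δ)/sin δ ≈ 0.859, b = sin(fδ)/sin δ ≈ 0.206.
p = a·p₁ + b·p₂ ≈ (0.434, 0.667, 0.606); φ = arcsin(p_z) ≈ 37.27°, λ = atan2(p_y, p_x) ≈ 56.92°.

≈ 37°N, 57°E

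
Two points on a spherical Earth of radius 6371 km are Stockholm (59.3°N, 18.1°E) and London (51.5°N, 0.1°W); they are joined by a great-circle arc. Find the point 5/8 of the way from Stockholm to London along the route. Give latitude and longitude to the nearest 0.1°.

≈ 54.7°N, 5.9°E

Convert each endpoint to a unit vector on the sphere (x = cos φ cos λ, y = cos φ sin λ, z = sin φ).
The central angle between the endpoints is δ = arccos(p₁·p₂) ≈ 0.225 rad (12.9°).
Interpolate at f = 5/8 with slerp weights a = sin((1−f)δ)/sin δ ≈ 0.378, b = sin(fδ)/sin δ ≈ 0.628.
p = a·p₁ + b·p₂ ≈ (0.574, 0.059, 0.816); φ = arcsin(p_z) ≈ 54.73°, λ = atan2(p_y, p_x) ≈ 5.89°.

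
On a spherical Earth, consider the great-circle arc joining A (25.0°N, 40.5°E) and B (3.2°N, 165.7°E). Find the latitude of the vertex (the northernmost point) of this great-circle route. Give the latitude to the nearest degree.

≈ 31°N

The great circle lies in the plane with unit normal n̂ = (p₁ × p₂)/|p₁ × p₂|.
Here n̂_z ≈ +0.853; the vertex latitude is φ_max = arccos|n̂_z| ≈ 31.5°.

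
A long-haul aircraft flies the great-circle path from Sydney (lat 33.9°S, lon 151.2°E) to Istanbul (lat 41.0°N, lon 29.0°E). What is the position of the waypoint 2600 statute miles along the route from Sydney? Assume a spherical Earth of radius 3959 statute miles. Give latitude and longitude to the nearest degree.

From cos δ = sin φ₁ sin φ₂ + cos φ₁ cos φ₂ cos Δλ, the central angle is δ ≈ 2.346 rad (134.4°). The total great-circle distance is δ·R ≈ 2.346 × 3959 ≈ 9287 mi, so the target fraction is f = 2600/9287 ≈ 0.280.
Interpolate at f ≈ 0.280 with slerp weights a = sin((1−f)δ)/sin δ ≈ 1.390, b = sin(fδ)/sin δ ≈ 0.855.
p = a·p₁ + b·p₂ ≈ (-0.447, 0.868, -0.215); φ = arcsin(p_z) ≈ -12.39°, λ = atan2(p_y, p_x) ≈ 117.23°.

≈ lat 12°S, lon 117°E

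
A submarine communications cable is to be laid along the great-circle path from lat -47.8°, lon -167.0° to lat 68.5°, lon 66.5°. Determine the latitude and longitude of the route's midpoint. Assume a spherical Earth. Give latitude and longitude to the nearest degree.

Convert each endpoint to a unit vector on the sphere (x = cos φ cos λ, y = cos φ sin λ, z = sin φ).
The central angle between the endpoints is δ = arccos(p₁·p₂) ≈ 2.560 rad (146.7°).
Interpolate at f = 1/2 with slerp weights a = sin((1−f)δ)/sin δ ≈ 1.744, b = sin(fδ)/sin δ ≈ 1.744.
p = a·p₁ + b·p₂ ≈ (-0.887, 0.323, 0.331); φ = arcsin(p_z) ≈ 19.32°, λ = atan2(p_y, p_x) ≈ 160.00°.

≈ lat 19°, lon 160°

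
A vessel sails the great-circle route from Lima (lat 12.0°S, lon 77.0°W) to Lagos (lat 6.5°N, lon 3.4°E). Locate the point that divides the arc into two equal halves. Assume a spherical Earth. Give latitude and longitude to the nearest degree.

From cos δ = sin φ₁ sin φ₂ + cos φ₁ cos φ₂ cos Δλ, the central angle is δ ≈ 1.432 rad (82.0°).
Interpolate at f = 1/2 with slerp weights a = sin((1−f)δ)/sin δ ≈ 0.663, b = sin(fδ)/sin δ ≈ 0.663.
p = a·p₁ + b·p₂ ≈ (0.803, -0.593, -0.063); φ = arcsin(p_z) ≈ -3.60°, λ = atan2(p_y, p_x) ≈ -36.42°.

≈ lat 4°S, lon 36°W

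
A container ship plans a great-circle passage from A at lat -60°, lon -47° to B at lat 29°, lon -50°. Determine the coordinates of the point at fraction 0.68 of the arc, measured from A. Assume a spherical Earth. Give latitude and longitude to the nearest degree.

From cos δ = sin φ₁ sin φ₂ + cos φ₁ cos φ₂ cos Δλ, the central angle is δ ≈ 1.554 rad (89.0°).
Interpolate at f = 0.68 with slerp weights a = sin((1−f)δ)/sin δ ≈ 0.477, b = sin(fδ)/sin δ ≈ 0.871.
p = a·p₁ + b·p₂ ≈ (0.652, -0.758, 0.009); φ = arcsin(p_z) ≈ 0.52°, λ = atan2(p_y, p_x) ≈ -49.28°.

≈ lat 1°, lon -49°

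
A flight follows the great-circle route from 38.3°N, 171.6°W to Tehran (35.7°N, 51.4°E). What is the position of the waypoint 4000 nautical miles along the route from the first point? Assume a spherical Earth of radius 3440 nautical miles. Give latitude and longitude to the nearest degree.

≈ 58°N, 81°E

Write both endpoints as unit vectors p₁, p₂ with components (cos φ cos λ, cos φ sin λ, sin φ).
The central angle between the endpoints is δ = arccos(p₁·p₂) ≈ 1.675 rad (96.0°). The total great-circle distance is δ·R ≈ 1.675 × 3440 ≈ 5763 nmi, so the target fraction is f = 4000/5763 ≈ 0.694.
Interpolate at f ≈ 0.694 with slerp weights a = sin((1−f)δ)/sin δ ≈ 0.493, b = sin(fδ)/sin δ ≈ 0.923.
p = a·p₁ + b·p₂ ≈ (0.085, 0.529, 0.844); φ = arcsin(p_z) ≈ 57.59°, λ = atan2(p_y, p_x) ≈ 80.90°.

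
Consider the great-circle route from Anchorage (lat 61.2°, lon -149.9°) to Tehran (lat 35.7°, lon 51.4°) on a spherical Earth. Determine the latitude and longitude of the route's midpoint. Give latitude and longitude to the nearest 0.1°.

Write both endpoints as unit vectors p₁, p₂ with components (cos φ cos λ, cos φ sin λ, sin φ).
The central angle between the endpoints is δ = arccos(p₁·p₂) ≈ 1.423 rad (81.6°).
Interpolate at f = 1/2 with slerp weights a = sin((1−f)δ)/sin δ ≈ 0.660, b = sin(fδ)/sin δ ≈ 0.660.
p = a·p₁ + b·p₂ ≈ (0.059, 0.260, 0.964); φ = arcsin(p_z) ≈ 74.56°, λ = atan2(p_y, p_x) ≈ 77.12°.

≈ lat 74.6°, lon 77.1°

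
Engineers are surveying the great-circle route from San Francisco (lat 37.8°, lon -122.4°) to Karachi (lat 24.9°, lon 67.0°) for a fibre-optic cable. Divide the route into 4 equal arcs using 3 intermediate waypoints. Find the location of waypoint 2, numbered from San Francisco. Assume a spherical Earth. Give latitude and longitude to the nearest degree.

≈ lat 80°, lon 112°

The haversine formula gives a central angle δ ≈ 2.036 rad (116.7°) between the endpoints.
Interpolate at f = 2/4 with slerp weights a = sin((1−f)δ)/sin δ ≈ 0.953, b = sin(fδ)/sin δ ≈ 0.953.
p = a·p₁ + b·p₂ ≈ (-0.066, 0.160, 0.985); φ = arcsin(p_z) ≈ 80.05°, λ = atan2(p_y, p_x) ≈ 112.35°.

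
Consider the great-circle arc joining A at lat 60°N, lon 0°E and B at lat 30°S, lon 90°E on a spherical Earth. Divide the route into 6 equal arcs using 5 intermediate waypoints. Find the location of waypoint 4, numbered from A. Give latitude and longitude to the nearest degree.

≈ lat 3°N, lon 70°E

From cos δ = sin φ₁ sin φ₂ + cos φ₁ cos φ₂ cos Δλ, the central angle is δ ≈ 2.019 rad (115.7°).
Interpolate at f = 4/6 with slerp weights a = sin((1−f)δ)/sin δ ≈ 0.691, b = sin(fδ)/sin δ ≈ 1.081.
p = a·p₁ + b·p₂ ≈ (0.346, 0.937, 0.058); φ = arcsin(p_z) ≈ 3.33°, λ = atan2(p_y, p_x) ≈ 69.74°.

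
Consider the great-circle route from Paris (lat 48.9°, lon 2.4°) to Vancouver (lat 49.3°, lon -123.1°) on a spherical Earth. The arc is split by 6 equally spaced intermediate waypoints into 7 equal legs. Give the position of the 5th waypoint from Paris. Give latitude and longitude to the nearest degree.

Convert each endpoint to a unit vector on the sphere (x = cos φ cos λ, y = cos φ sin λ, z = sin φ).
The central angle between the endpoints is δ = arccos(p₁·p₂) ≈ 1.243 rad (71.2°).
Interpolate at f = 5/7 with slerp weights a = sin((1−f)δ)/sin δ ≈ 0.367, b = sin(fδ)/sin δ ≈ 0.819.
p = a·p₁ + b·p₂ ≈ (-0.051, -0.437, 0.898); φ = arcsin(p_z) ≈ 63.87°, λ = atan2(p_y, p_x) ≈ -96.59°.

≈ lat 64°, lon -97°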